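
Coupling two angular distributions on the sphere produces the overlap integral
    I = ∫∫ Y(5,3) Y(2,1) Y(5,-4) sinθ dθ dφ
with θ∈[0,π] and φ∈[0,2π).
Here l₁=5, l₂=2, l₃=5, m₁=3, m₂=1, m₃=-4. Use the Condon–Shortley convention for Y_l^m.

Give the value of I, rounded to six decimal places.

0.196098

Rules hold: Σm=0, L=12 even, 3≤5≤7.
N = 11·5·11 = 605
Δ = 2!·8!·2!/13! = 1/38610
Racah Σ t=0..2: t=0:+1/2880 t=1:−1/576 t=2:+1/2880 = -1/960
⇒ 3j(5 2 5; 0 0 0)² = 10/429, sgn +1
Racah Σ t=1..2: t=1:−1/10080 t=2:+1/80640 = -1/11520
⇒ 3j(5 2 5; 3 1 -4)² = 49/1430, sgn +1
4πI² = N·(3j₀)²·(3jₘ)² = 245/507
I = +1·√(0.483235/4π) = 0.19609844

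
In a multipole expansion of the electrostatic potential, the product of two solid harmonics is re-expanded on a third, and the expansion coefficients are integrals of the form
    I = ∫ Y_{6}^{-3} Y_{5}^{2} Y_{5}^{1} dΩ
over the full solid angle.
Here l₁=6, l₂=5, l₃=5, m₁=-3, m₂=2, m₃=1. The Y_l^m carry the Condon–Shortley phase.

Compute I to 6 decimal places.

-0.071298

Rules hold: Σm=0, L=16 even, 1≤5≤11.
N = 13·11·11 = 1573
Δ = 6!·6!·4!/17! = 1/28588560
Racah Σ t=1..5: t=1:−1/345600 t=2:+1/13824 t=3:−1/5184 t=4:+1/13824 t=5:−1/345600 = -7/129600
⇒ 3j(6 5 5; 0 0 0)² = 80/7293, sgn +1
Racah Σ t=3..6: t=3:−1/622080 t=4:+1/34560 t=5:−1/23040 t=6:+1/155520 = -1/103680
⇒ 3j(6 5 5; -3 2 1)² = 9/2431, sgn -1
4πI² = N·(3j₀)²·(3jₘ)² = 240/3757
I = -1·√(0.0638808/4π) = -0.07129845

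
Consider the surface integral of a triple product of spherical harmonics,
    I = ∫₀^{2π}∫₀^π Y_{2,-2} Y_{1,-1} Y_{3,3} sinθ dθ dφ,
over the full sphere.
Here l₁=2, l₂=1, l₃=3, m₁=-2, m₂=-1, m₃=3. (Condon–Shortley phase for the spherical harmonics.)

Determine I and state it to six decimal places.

Checks pass: Σm=0; 6 even; l₃=3∈[1,3].
(2·2+1)(2·1+1)(2·3+1) = 105
Δ: 0! 4! 2! / 7! → 1/105
sum: t=0:+1/4 = 1/4
3j²(2 1 3; 0 0 0) = Δ·Π!·Σ² = 3/35  (sign -1)
sum: t=0:+1/48 = 1/48
3j²(2 1 3; -2 -1 3) = Δ·Π!·Σ² = 1/7  (sign +1)
combine: 4πI² = 105·3/35·1/7 = 9/7
take √, sign -1: I = -0.31986543

-0.319865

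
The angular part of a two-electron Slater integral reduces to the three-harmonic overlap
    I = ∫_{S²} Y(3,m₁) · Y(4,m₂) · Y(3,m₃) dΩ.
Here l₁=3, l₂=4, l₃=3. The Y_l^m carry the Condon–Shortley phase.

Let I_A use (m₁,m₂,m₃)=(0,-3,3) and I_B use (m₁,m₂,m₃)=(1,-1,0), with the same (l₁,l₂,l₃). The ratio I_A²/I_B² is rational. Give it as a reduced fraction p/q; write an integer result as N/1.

21/5

l's match ⇒ only the (l;m) 3-j factors differ between A and B.
A: triangle coeff Δ(3,4,3) = 1/34650; Σ_t [1,1]: t=1:−1/288 = -1/288; (3j)²=1/22 [(3 4 3; 0 -3 3)], sign=-1
B: triangle coeff Δ(3,4,3) = 1/34650; Σ_t [0,2]: t=0:+1/288 t=1:−1/24 t=2:+1/48 = -5/288; (3j)²=5/462 [(3 4 3; 1 -1 0)], sign=+1
I_A²/I_B² = (1/22)/(5/462) = 21/5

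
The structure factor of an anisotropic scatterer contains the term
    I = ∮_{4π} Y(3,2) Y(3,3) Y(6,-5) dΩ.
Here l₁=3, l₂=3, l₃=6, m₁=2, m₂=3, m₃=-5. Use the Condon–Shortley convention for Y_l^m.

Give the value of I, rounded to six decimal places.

Rules hold: Σm=0, L=12 even, 0≤6≤6.
N = 7·7·13 = 637
Δ = 0!·6!·6!/13! = 1/12012
Racah Σ t=0..0: t=0:+1/1296 = 1/1296
⇒ 3j(3 3 6; 0 0 0)² = 100/3003, sgn +1
Racah Σ t=0..0: t=0:+1/86400 = 1/86400
⇒ 3j(3 3 6; 2 3 -5)² = 1/26, sgn -1
4πI² = N·(3j₀)²·(3jₘ)² = 350/429
I = -1·√(0.815851/4π) = -0.25480060

-0.254801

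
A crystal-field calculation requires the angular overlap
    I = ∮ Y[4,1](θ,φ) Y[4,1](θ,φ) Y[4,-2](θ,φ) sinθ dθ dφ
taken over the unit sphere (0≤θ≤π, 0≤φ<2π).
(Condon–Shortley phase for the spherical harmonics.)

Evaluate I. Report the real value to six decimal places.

m-sum 0 ✓  L=12 even ✓  0≤4≤8 ✓
Π(2lᵢ+1) = 9×9×9 = 729
triangle coeff Δ(4,4,4) = 1/450450
Σ_t [0,4]: t=0:+1/13824 t=1:−1/216 t=2:+1/64 t=3:−1/216 t=4:+1/13824 = 5/768
(3j)²=18/1001 [(4 4 4; 0 0 0)], sign=+1
Σ_t [1,3]: t=1:−1/576 t=2:+1/144 t=3:−1/576 = 1/288
(3j)²=20/1001 [(4 4 4; 1 1 -2)], sign=+1
⇒ 4πI² = 262440/1002001
I = (+1)√(262440/1002001/(4π)) = 0.14436968

0.144370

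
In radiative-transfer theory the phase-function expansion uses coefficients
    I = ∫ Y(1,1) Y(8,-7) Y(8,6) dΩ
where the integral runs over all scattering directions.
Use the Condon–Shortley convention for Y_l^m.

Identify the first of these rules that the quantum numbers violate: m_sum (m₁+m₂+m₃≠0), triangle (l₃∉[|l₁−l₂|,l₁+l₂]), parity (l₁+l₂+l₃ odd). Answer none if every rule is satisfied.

parity

m₁+m₂+m₃ = 1 − 7 + 6 = 0  ✓
triangle: |1−8|=7 ≤ l₃=8 ≤ 1+8=9  ✓
parity: l₁+l₂+l₃ = 17 is odd  ✗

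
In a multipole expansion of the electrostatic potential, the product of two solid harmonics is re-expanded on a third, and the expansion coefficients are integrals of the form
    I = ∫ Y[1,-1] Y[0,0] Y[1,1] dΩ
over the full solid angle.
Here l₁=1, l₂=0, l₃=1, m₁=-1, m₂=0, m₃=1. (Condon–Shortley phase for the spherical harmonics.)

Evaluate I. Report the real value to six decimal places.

-0.282095

m-sum 0 ✓  L=2 even ✓  1≤1≤1 ✓
Π(2lᵢ+1) = 3×1×3 = 9
triangle coeff Δ(1,0,1) = 1/3
Σ_t [0,0]: t=0:+1/1 = 1/1
(3j)²=1/3 [(1 0 1; 0 0 0)], sign=-1
Σ_t [0,0]: t=0:+1/2 = 1/2
(3j)²=1/3 [(1 0 1; -1 0 1)], sign=+1
⇒ 4πI² = 1/1
I = (-1)√(1/1/(4π)) = -0.28209479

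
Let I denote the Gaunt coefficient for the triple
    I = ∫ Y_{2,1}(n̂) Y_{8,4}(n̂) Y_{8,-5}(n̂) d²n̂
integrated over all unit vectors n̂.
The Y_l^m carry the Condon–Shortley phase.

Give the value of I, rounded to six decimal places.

-0.175924

Checks pass: Σm=0; 18 even; l₃=8∈[6,10].
(2·2+1)(2·8+1)(2·8+1) = 1445
Δ: 2! 2! 14! / 19! → 1/348840
sum: t=0:+1/116121600 t=1:−1/25401600 t=2:+1/116121600 = -1/45158400
3j²(2 8 8; 0 0 0) = Δ·Π!·Σ² = 24/1615  (sign -1)
sum: t=0:+1/1916006400 t=1:−1/479001600 = -1/638668800
3j²(2 8 8; 1 4 -5) = Δ·Π!·Σ² = 117/6460  (sign +1)
combine: 4πI² = 1445·24/1615·117/6460 = 702/1805
take √, sign -1: I = -0.17592397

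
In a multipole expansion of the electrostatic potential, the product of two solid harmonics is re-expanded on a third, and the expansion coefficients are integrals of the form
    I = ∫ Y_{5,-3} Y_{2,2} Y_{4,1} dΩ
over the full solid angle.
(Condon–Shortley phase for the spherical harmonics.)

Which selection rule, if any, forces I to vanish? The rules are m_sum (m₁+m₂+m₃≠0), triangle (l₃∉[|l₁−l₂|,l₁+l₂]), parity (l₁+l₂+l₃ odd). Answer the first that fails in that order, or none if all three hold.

parity

Σmᵢ = 0  ✓
l₃∈[|l₁−l₂|,l₁+l₂]=[3,7], have l₃=4  ✓
Σlᵢ = 11 ⇒ odd  ✗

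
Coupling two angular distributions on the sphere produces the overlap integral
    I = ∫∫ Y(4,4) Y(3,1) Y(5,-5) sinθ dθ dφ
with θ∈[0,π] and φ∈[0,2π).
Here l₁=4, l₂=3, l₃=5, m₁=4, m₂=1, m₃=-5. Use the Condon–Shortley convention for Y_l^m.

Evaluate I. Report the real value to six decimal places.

0.189625

Rules hold: Σm=0, L=12 even, 1≤5≤7.
N = 9·7·11 = 693
Δ = 2!·6!·4!/13! = 1/180180
Racah Σ t=0..2: t=0:+1/576 t=1:−1/144 t=2:+1/576 = -1/288
⇒ 3j(4 3 5; 0 0 0)² = 20/1001, sgn +1
Racah Σ t=0..0: t=0:+1/34560 = 1/34560
⇒ 3j(4 3 5; 4 1 -5)² = 14/429, sgn +1
4πI² = N·(3j₀)²·(3jₘ)² = 840/1859
I = +1·√(0.451856/4π) = 0.18962475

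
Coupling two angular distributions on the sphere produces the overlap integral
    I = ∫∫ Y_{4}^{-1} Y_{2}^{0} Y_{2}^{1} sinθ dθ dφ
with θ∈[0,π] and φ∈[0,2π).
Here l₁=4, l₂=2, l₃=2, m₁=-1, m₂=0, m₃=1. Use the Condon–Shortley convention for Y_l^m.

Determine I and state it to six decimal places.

-0.220728

m-sum 0 ✓  L=8 even ✓  2≤2≤6 ✓
Π(2lᵢ+1) = 9×5×5 = 225
triangle coeff Δ(4,2,2) = 1/630
Σ_t [2,2]: t=2:+1/16 = 1/16
(3j)²=2/35 [(4 2 2; 0 0 0)], sign=+1
Σ_t [2,2]: t=2:+1/24 = 1/24
(3j)²=1/21 [(4 2 2; -1 0 1)], sign=-1
⇒ 4πI² = 30/49
I = (-1)√(30/49/(4π)) = -0.22072812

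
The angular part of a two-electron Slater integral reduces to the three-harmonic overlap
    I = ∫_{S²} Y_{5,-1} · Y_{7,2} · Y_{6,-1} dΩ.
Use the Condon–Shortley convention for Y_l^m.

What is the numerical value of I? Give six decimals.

0.118315

Checks pass: Σm=0; 18 even; l₃=6∈[2,12].
(2·5+1)(2·7+1)(2·6+1) = 2145
Δ: 6! 4! 8! / 19! → 1/174594420
sum: t=1:−1/4147200 t=2:+1/207360 t=3:−1/82944 t=4:+1/207360 t=5:−1/4147200 = -1/345600
3j²(5 7 6; 0 0 0) = Δ·Π!·Σ² = 420/46189  (sign -1)
sum: t=2:+1/5806080 t=3:−1/311040 t=4:+1/138240 t=5:−1/414720 t=6:+1/12441600 = 1/537600
3j²(5 7 6; -1 2 -1) = Δ·Π!·Σ² = 2916/323323  (sign -1)
combine: 4πI² = 2145·420/46189·2916/323323 = 2624400/14919047
take √, sign +1: I = 0.11831493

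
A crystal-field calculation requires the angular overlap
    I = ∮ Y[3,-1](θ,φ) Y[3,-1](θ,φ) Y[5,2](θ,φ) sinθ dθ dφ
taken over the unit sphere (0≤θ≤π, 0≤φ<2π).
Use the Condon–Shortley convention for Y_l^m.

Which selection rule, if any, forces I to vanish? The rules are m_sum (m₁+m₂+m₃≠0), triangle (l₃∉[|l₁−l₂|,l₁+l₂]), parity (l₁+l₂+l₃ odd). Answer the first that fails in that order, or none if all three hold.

parity

m₁+m₂+m₃ = -1 − 1 + 2 = 0  ✓
triangle: |3−3|=0 ≤ l₃=5 ≤ 3+3=6  ✓
parity: l₁+l₂+l₃ = 11 is odd  ✗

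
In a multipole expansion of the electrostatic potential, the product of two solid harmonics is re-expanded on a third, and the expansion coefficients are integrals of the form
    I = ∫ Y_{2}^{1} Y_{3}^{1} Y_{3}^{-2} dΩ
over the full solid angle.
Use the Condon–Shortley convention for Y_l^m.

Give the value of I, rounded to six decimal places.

Rules hold: Σm=0, L=8 even, 1≤3≤5.
N = 5·7·7 = 245
Δ = 2!·2!·4!/9! = 1/3780
Racah Σ t=0..2: t=0:+1/24 t=1:−1/4 t=2:+1/24 = -1/6
⇒ 3j(2 3 3; 0 0 0)² = 4/105, sgn +1
Racah Σ t=0..1: t=0:+1/48 t=1:−1/12 = -1/16
⇒ 3j(2 3 3; 1 1 -2)² = 1/28, sgn +1
4πI² = N·(3j₀)²·(3jₘ)² = 1/3
I = +1·√(0.333333/4π) = 0.16286750

0.162868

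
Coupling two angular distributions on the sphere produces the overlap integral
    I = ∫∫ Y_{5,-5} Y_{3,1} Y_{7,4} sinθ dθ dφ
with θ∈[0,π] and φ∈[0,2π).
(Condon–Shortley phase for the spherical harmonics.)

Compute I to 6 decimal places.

0.000000

L=15 odd ⇒ parity kills the (l;000) factor ⇒ I = 0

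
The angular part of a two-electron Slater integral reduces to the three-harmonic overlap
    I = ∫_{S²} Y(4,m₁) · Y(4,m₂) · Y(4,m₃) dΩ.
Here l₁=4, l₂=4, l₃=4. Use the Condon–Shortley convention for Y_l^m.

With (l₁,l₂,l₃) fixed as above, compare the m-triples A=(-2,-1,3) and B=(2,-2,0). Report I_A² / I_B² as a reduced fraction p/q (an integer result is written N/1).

Shared (l₁,l₂,l₃)=(4,4,4): N and (l;000)² cancel in I_A²/I_B².
A: Δ = 4!·4!·4!/13! = 1/450450; Racah Σ t=2..3: t=2:+1/576 t=3:−1/864 = 1/1728; ⇒ 3j(4 4 4; -2 -1 3)² = 5/1287, sgn -1
B: Δ = 4!·4!·4!/13! = 1/450450; Racah Σ t=0..2: t=0:+1/384 t=1:−1/216 t=2:+1/2304 = -11/6912; ⇒ 3j(4 4 4; 2 -2 0)² = 11/1638, sgn -1
I_A²/I_B² = (5/1287)/(11/1638) = 70/121

70/121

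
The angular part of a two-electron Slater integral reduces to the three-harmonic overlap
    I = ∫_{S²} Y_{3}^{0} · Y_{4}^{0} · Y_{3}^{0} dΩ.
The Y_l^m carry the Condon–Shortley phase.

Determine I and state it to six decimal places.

m-sum 0 ✓  L=10 even ✓  1≤3≤7 ✓
Π(2lᵢ+1) = 7×9×7 = 441
triangle coeff Δ(3,4,3) = 1/34650
Σ_t [1,3]: t=1:−1/72 t=2:+1/16 t=3:−1/72 = 5/144
(3j)²=2/77 [(3 4 3; 0 0 0)], sign=-1
(m-triple is (0,0,0) — same symbol as above.)
⇒ 4πI² = 36/121
I = (+1)√(36/121/(4π)) = 0.15386989

0.153870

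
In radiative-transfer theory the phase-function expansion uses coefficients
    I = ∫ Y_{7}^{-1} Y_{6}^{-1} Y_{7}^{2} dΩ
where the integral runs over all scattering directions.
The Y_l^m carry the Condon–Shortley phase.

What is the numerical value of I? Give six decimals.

0.109239

Checks pass: Σm=0; 20 even; l₃=7∈[1,13].
(2·7+1)(2·6+1)(2·7+1) = 2925
Δ: 6! 8! 6! / 21! → 1/2444321880
sum: t=0:+1/2612736000 t=1:−1/20736000 t=2:+1/1658880 t=3:−1/746496 t=4:+1/1658880 t=5:−1/20736000 t=6:+1/2612736000 = -1/4354560
3j²(7 6 7; 0 0 0) = Δ·Π!·Σ² = 1000/138567  (sign +1)
sum: t=0:+1/3483648000 t=1:−1/29030400 t=2:+1/2488320 t=3:−1/1244160 t=4:+1/3317760 t=5:−1/62208000 = -1/6635520
3j²(7 6 7; -1 -1 2) = Δ·Π!·Σ² = 2625/369512  (sign +1)
combine: 4πI² = 2925·1000/138567·2625/369512 = 24609375/164109517
take √, sign +1: I = 0.10923919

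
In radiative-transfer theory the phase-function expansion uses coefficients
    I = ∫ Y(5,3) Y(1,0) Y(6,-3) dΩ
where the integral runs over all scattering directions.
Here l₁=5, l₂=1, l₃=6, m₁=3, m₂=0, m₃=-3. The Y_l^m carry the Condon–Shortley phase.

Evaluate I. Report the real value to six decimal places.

-0.212310

m-sum 0 ✓  L=12 even ✓  4≤6≤6 ✓
Π(2lᵢ+1) = 11×3×13 = 429
triangle coeff Δ(5,1,6) = 1/858
Σ_t [0,0]: t=0:+1/14400 = 1/14400
(3j)²=6/143 [(5 1 6; 0 0 0)], sign=+1
Σ_t [0,0]: t=0:+1/80640 = 1/80640
(3j)²=9/286 [(5 1 6; 3 0 -3)], sign=-1
⇒ 4πI² = 81/143
I = (-1)√(81/143/(4π)) = -0.21230956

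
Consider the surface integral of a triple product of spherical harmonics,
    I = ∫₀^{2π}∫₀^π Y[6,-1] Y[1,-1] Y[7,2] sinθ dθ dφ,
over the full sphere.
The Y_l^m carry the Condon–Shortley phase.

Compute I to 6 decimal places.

m-sum 0 ✓  L=14 even ✓  5≤7≤7 ✓
Π(2lᵢ+1) = 13×3×15 = 585
triangle coeff Δ(6,1,7) = 1/1365
Σ_t [0,0]: t=0:+1/518400 = 1/518400
(3j)²=7/195 [(6 1 7; 0 0 0)], sign=-1
Σ_t [0,0]: t=0:+1/1209600 = 1/1209600
(3j)²=12/455 [(6 1 7; -1 -1 2)], sign=-1
⇒ 4πI² = 36/65
I = (+1)√(36/65/(4π)) = 0.20993732

0.209937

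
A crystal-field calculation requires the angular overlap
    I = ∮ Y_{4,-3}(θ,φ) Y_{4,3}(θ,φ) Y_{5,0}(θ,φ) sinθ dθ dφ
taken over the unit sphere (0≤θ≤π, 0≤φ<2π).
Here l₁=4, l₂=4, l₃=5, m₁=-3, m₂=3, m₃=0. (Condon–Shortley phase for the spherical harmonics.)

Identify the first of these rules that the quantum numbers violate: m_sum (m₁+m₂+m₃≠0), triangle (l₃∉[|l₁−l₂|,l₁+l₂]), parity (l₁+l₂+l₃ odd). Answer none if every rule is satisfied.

m₁+m₂+m₃ = -3 + 3 + 0 = 0  ✓
triangle: |4−4|=0 ≤ l₃=5 ≤ 4+4=8  ✓
parity: l₁+l₂+l₃ = 13 is odd  ✗

parity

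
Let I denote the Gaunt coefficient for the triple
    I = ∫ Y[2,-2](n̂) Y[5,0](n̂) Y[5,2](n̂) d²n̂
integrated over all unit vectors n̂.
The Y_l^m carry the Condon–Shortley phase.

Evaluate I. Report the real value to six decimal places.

m-sum 0 ✓  L=12 even ✓  3≤5≤7 ✓
Π(2lᵢ+1) = 5×11×11 = 605
triangle coeff Δ(2,5,5) = 1/38610
Σ_t [0,2]: t=0:+1/2880 t=1:−1/576 t=2:+1/2880 = -1/960
(3j)²=10/429 [(2 5 5; 0 0 0)], sign=+1
Σ_t [2,2]: t=2:+1/2880 = 1/2880
(3j)²=14/429 [(2 5 5; -2 0 2)], sign=-1
⇒ 4πI² = 700/1521
I = (-1)√(700/1521/(4π)) = -0.19137248

-0.191372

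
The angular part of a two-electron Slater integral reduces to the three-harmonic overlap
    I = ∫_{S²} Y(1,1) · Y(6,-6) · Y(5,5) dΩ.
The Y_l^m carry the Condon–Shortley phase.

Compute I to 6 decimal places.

Checks pass: Σm=0; 12 even; l₃=5∈[5,7].
(2·1+1)(2·6+1)(2·5+1) = 429
Δ: 2! 0! 10! / 13! → 1/858
sum: t=1:−1/14400 = -1/14400
3j²(1 6 5; 0 0 0) = Δ·Π!·Σ² = 6/143  (sign +1)
sum: t=0:+1/7257600 = 1/7257600
3j²(1 6 5; 1 -6 5) = Δ·Π!·Σ² = 1/13  (sign +1)
combine: 4πI² = 429·6/143·1/13 = 18/13
take √, sign +1: I = 0.33194004

0.331940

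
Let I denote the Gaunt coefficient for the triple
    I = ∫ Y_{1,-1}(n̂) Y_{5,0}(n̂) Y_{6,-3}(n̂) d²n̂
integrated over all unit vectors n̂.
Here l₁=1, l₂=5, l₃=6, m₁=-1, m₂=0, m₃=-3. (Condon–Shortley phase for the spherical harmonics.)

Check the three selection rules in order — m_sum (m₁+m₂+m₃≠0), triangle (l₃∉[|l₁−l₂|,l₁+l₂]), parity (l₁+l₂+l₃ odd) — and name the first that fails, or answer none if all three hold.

Σmᵢ = -4  ✗
l₃∈[|l₁−l₂|,l₁+l₂]=[4,6], have l₃=6
Σlᵢ = 12 ⇒ even

m_sum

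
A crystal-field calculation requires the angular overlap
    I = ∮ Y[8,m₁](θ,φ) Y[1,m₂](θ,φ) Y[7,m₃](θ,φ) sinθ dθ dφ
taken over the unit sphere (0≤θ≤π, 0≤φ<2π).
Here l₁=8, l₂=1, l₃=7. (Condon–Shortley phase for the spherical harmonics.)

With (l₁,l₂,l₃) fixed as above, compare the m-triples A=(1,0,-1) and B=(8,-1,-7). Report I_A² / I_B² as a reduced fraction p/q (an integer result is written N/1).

Shared (l₁,l₂,l₃)=(8,1,7): N and (l;000)² cancel in I_A²/I_B².
A: Δ = 2!·14!·0!/17! = 1/2040; Racah Σ t=1..1: t=1:−1/29030400 = -1/29030400; ⇒ 3j(8 1 7; 1 0 -1)² = 21/680, sgn -1
B: Δ = 2!·14!·0!/17! = 1/2040; Racah Σ t=0..0: t=0:+1/174356582400 = 1/174356582400; ⇒ 3j(8 1 7; 8 -1 -7)² = 1/17, sgn +1
I_A²/I_B² = (21/680)/(1/17) = 21/40

21/40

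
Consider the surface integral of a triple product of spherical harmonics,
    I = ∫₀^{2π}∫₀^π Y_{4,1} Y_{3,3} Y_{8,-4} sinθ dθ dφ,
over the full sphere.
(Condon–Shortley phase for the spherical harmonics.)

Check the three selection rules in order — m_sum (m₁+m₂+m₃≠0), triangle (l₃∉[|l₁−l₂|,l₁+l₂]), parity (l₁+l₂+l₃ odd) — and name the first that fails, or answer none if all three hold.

triangle

m₁+m₂+m₃ = 1 + 3 − 4 = 0  ✓
triangle: |4−3|=1 ≤ l₃=8 ≤ 4+3=7  ✗
parity: l₁+l₂+l₃ = 15 is odd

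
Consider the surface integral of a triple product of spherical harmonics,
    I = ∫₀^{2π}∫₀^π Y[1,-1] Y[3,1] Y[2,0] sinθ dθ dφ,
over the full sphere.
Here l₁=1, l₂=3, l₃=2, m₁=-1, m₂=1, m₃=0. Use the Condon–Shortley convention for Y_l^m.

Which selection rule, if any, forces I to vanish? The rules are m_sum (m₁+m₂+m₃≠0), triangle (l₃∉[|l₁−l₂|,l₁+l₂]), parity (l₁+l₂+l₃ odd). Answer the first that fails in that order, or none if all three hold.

m₁+m₂+m₃ = -1 + 1 + 0 = 0  ✓
triangle: |1−3|=2 ≤ l₃=2 ≤ 1+3=4  ✓
parity: l₁+l₂+l₃ = 6 is even  ✓

none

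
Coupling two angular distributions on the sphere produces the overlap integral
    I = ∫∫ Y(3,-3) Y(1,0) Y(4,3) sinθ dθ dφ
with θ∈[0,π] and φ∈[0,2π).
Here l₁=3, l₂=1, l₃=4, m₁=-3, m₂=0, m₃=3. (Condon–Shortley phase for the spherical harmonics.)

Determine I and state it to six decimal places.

Checks pass: Σm=0; 8 even; l₃=4∈[2,4].
(2·3+1)(2·1+1)(2·4+1) = 189
Δ: 0! 6! 2! / 9! → 1/252
sum: t=0:+1/36 = 1/36
3j²(3 1 4; 0 0 0) = Δ·Π!·Σ² = 4/63  (sign +1)
sum: t=0:+1/720 = 1/720
3j²(3 1 4; -3 0 3) = Δ·Π!·Σ² = 1/36  (sign -1)
combine: 4πI² = 189·4/63·1/36 = 1/3
take √, sign -1: I = -0.16286750

-0.162868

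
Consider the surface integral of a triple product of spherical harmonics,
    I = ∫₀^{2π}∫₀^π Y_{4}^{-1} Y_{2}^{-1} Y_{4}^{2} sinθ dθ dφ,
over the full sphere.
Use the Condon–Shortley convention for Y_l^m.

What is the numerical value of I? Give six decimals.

Rules hold: Σm=0, L=10 even, 2≤4≤6.
N = 9·5·9 = 405
Δ = 2!·6!·2!/11! = 1/13860
Racah Σ t=0..2: t=0:+1/192 t=1:−1/36 t=2:+1/192 = -5/288
⇒ 3j(4 2 4; 0 0 0)² = 20/693, sgn -1
Racah Σ t=0..1: t=0:+1/240 t=1:−1/96 = -1/160
⇒ 3j(4 2 4; -1 -1 2)² = 27/1540, sgn -1
4πI² = N·(3j₀)²·(3jₘ)² = 1215/5929
I = +1·√(0.204925/4π) = 0.12770047

0.127700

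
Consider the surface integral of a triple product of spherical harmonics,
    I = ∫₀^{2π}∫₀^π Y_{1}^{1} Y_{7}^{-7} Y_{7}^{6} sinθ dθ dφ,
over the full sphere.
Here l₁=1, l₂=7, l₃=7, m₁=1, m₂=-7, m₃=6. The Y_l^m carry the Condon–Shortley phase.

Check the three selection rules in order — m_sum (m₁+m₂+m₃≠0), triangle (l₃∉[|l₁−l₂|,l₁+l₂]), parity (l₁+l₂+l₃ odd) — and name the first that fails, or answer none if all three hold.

Σmᵢ = 0  ✓
l₃∈[|l₁−l₂|,l₁+l₂]=[6,8], have l₃=7  ✓
Σlᵢ = 15 ⇒ odd  ✗

parity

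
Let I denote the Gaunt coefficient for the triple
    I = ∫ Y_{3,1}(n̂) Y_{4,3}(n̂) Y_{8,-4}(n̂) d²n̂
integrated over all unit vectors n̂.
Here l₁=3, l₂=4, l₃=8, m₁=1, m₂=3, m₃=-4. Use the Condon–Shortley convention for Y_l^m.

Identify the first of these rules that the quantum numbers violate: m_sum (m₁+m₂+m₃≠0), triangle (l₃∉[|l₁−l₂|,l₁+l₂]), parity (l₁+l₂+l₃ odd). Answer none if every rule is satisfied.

m₁+m₂+m₃ = 1 + 3 − 4 = 0  ✓
triangle: |3−4|=1 ≤ l₃=8 ≤ 3+4=7  ✗
parity: l₁+l₂+l₃ = 15 is odd

triangle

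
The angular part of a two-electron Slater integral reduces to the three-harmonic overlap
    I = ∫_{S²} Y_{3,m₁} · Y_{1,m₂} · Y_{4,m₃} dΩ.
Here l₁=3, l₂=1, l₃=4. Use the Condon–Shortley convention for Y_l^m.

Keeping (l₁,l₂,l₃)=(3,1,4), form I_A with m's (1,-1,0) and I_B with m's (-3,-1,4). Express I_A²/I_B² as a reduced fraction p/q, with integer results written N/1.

3/14

Shared (l₁,l₂,l₃)=(3,1,4): N and (l;000)² cancel in I_A²/I_B².
A: Δ = 0!·6!·2!/9! = 1/252; Racah Σ t=0..0: t=0:+1/96 = 1/96; ⇒ 3j(3 1 4; 1 -1 0)² = 1/42, sgn +1
B: Δ = 0!·6!·2!/9! = 1/252; Racah Σ t=0..0: t=0:+1/1440 = 1/1440; ⇒ 3j(3 1 4; -3 -1 4)² = 1/9, sgn +1
I_A²/I_B² = (1/42)/(1/9) = 3/14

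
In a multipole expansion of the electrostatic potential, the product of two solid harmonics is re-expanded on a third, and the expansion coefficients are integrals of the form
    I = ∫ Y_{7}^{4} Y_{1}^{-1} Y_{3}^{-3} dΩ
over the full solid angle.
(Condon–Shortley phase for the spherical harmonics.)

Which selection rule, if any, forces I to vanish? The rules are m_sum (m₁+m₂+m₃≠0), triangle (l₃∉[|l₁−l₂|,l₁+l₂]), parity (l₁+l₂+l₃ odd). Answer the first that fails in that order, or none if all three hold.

triangle

m₁+m₂+m₃ = 4 − 1 − 3 = 0  ✓
triangle: |7−1|=6 ≤ l₃=3 ≤ 7+1=8  ✗
parity: l₁+l₂+l₃ = 11 is odd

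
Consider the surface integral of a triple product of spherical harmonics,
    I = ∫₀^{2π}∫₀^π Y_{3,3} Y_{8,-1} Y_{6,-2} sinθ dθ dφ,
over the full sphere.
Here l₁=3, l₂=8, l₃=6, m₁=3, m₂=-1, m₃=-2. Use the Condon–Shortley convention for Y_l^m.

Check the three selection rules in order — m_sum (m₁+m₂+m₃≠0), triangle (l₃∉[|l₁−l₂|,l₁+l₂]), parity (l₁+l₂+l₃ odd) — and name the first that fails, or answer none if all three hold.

parity

Σmᵢ = 0  ✓
l₃∈[|l₁−l₂|,l₁+l₂]=[5,11], have l₃=6  ✓
Σlᵢ = 17 ⇒ odd  ✗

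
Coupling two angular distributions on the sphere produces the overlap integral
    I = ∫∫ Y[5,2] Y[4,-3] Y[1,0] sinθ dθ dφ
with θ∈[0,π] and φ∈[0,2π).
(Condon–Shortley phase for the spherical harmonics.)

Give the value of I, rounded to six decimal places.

0.000000

m-sum = 2 − 3 + 0 = -1 ≠ 0 ⇒ I = 0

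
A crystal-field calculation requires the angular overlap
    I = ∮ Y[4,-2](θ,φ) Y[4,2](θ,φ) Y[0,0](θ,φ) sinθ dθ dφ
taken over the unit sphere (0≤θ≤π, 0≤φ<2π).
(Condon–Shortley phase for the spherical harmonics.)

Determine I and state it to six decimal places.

0.282095

Rules hold: Σm=0, L=8 even, 0≤0≤8.
N = 9·9·1 = 81
Δ = 8!·0!·0!/9! = 1/9
Racah Σ t=4..4: t=4:+1/576 = 1/576
⇒ 3j(4 4 0; 0 0 0)² = 1/9, sgn +1
Racah Σ t=6..6: t=6:+1/1440 = 1/1440
⇒ 3j(4 4 0; -2 2 0)² = 1/9, sgn +1
4πI² = N·(3j₀)²·(3jₘ)² = 1/1
I = +1·√(1/4π) = 0.28209479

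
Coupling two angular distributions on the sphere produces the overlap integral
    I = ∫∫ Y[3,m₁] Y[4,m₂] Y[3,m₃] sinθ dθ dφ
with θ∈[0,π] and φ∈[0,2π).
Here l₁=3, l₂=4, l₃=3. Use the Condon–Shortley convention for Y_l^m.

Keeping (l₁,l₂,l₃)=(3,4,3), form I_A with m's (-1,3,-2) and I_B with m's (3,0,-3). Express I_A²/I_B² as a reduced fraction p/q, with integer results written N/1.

14/9

Same 3,4,3: normalisation and zero-m 3j drop out of the ratio.
A: Δ: 4! 2! 4! / 11! → 1/34650; sum: t=3:−1/144 t=4:+1/288 = -1/288; 3j²(3 4 3; -1 3 -2) = Δ·Π!·Σ² = 1/99  (sign +1)
B: Δ: 4! 2! 4! / 11! → 1/34650; sum: t=0:+1/1152 = 1/1152; 3j²(3 4 3; 3 0 -3) = Δ·Π!·Σ² = 1/154  (sign +1)
I_A²/I_B² = (1/99)/(1/154) = 14/9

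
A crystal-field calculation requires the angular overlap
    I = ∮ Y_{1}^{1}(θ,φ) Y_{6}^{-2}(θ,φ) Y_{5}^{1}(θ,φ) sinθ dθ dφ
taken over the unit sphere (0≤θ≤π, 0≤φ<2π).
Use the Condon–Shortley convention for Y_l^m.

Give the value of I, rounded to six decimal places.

Rules hold: Σm=0, L=12 even, 5≤5≤7.
N = 3·13·11 = 429
Δ = 2!·0!·10!/13! = 1/858
Racah Σ t=1..1: t=1:−1/14400 = -1/14400
⇒ 3j(1 6 5; 0 0 0)² = 6/143, sgn +1
Racah Σ t=0..0: t=0:+1/34560 = 1/34560
⇒ 3j(1 6 5; 1 -2 1)² = 14/429, sgn +1
4πI² = N·(3j₀)²·(3jₘ)² = 84/143
I = +1·√(0.587413/4π) = 0.21620548

0.216205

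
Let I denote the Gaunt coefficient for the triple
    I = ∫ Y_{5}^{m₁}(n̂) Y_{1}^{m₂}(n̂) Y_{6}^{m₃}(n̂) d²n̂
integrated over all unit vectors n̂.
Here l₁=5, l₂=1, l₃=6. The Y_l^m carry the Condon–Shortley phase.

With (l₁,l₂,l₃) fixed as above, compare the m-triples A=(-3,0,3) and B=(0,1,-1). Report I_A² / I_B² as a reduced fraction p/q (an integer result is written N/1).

9/7

Shared (l₁,l₂,l₃)=(5,1,6): N and (l;000)² cancel in I_A²/I_B².
A: Δ = 0!·10!·2!/13! = 1/858; Racah Σ t=0..0: t=0:+1/80640 = 1/80640; ⇒ 3j(5 1 6; -3 0 3)² = 9/286, sgn -1
B: Δ = 0!·10!·2!/13! = 1/858; Racah Σ t=0..0: t=0:+1/28800 = 1/28800; ⇒ 3j(5 1 6; 0 1 -1)² = 7/286, sgn -1
I_A²/I_B² = (9/286)/(7/286) = 9/7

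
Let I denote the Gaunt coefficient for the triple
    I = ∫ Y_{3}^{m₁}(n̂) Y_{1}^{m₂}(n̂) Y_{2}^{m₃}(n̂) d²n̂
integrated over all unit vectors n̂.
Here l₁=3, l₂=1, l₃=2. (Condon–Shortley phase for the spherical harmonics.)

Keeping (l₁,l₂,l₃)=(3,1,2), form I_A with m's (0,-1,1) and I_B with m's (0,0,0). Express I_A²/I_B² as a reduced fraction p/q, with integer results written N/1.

1/3

Same 3,1,2: normalisation and zero-m 3j drop out of the ratio.
A: Δ: 2! 4! 0! / 7! → 1/105; sum: t=0:+1/12 = 1/12; 3j²(3 1 2; 0 -1 1) = Δ·Π!·Σ² = 1/35  (sign -1)
B: Δ: 2! 4! 0! / 7! → 1/105; sum: t=1:−1/4 = -1/4; 3j²(3 1 2; 0 0 0) = Δ·Π!·Σ² = 3/35  (sign -1)
I_A²/I_B² = (1/35)/(3/35) = 1/3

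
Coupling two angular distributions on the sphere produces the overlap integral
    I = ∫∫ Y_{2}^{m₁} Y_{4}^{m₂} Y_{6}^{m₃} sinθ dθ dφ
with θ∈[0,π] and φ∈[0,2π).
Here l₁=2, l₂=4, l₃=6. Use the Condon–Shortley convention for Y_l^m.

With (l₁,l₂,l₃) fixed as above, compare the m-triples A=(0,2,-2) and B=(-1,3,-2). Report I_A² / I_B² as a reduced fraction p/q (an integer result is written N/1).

Same 2,4,6: normalisation and zero-m 3j drop out of the ratio.
A: Δ: 0! 4! 8! / 13! → 1/6435; sum: t=0:+1/5760 = 1/5760; 3j²(2 4 6; 0 2 -2) = Δ·Π!·Σ² = 56/2145  (sign +1)
B: Δ: 0! 4! 8! / 13! → 1/6435; sum: t=0:+1/30240 = 1/30240; 3j²(2 4 6; -1 3 -2) = Δ·Π!·Σ² = 32/6435  (sign +1)
I_A²/I_B² = (56/2145)/(32/6435) = 21/4

21/4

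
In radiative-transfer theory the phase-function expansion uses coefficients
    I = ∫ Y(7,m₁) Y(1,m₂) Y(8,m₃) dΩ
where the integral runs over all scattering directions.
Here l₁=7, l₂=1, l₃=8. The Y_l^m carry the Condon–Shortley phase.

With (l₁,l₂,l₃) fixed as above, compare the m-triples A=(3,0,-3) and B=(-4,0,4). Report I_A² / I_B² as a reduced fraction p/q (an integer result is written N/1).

55/48

Shared (l₁,l₂,l₃)=(7,1,8): N and (l;000)² cancel in I_A²/I_B².
A: Δ = 0!·14!·2!/17! = 1/2040; Racah Σ t=0..0: t=0:+1/87091200 = 1/87091200; ⇒ 3j(7 1 8; 3 0 -3)² = 11/408, sgn -1
B: Δ = 0!·14!·2!/17! = 1/2040; Racah Σ t=0..0: t=0:+1/239500800 = 1/239500800; ⇒ 3j(7 1 8; -4 0 4)² = 2/85, sgn +1
I_A²/I_B² = (11/408)/(2/85) = 55/48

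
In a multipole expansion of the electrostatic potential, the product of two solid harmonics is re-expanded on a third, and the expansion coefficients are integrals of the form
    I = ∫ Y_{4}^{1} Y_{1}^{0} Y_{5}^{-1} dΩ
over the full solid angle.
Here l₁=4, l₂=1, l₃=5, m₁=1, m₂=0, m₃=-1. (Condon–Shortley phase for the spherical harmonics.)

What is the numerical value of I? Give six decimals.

m-sum 0 ✓  L=10 even ✓  3≤5≤5 ✓
Π(2lᵢ+1) = 9×3×11 = 297
triangle coeff Δ(4,1,5) = 1/495
Σ_t [0,0]: t=0:+1/576 = 1/576
(3j)²=5/99 [(4 1 5; 0 0 0)], sign=-1
Σ_t [0,0]: t=0:+1/720 = 1/720
(3j)²=8/165 [(4 1 5; 1 0 -1)], sign=+1
⇒ 4πI² = 8/11
I = (-1)√(8/11/(4π)) = -0.24057125

-0.240571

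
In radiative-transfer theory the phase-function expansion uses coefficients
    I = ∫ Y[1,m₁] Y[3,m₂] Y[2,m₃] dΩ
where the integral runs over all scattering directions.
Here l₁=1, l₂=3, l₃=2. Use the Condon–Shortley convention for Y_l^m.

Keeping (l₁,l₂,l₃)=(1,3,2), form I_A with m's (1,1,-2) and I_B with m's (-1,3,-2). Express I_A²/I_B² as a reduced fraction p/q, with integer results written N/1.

l's match ⇒ only the (l;m) 3-j factors differ between A and B.
A: triangle coeff Δ(1,3,2) = 1/105; Σ_t [0,0]: t=0:+1/48 = 1/48; (3j)²=1/105 [(1 3 2; 1 1 -2)], sign=+1
B: triangle coeff Δ(1,3,2) = 1/105; Σ_t [2,2]: t=2:+1/48 = 1/48; (3j)²=1/7 [(1 3 2; -1 3 -2)], sign=+1
I_A²/I_B² = (1/105)/(1/7) = 1/15

1/15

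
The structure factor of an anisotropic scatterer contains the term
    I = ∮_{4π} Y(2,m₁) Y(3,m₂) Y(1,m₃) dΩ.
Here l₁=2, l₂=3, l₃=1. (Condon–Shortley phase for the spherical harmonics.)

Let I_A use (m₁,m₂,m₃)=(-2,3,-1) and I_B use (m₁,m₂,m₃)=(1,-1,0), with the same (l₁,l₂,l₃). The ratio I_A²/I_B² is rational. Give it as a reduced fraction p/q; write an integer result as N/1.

l's match ⇒ only the (l;m) 3-j factors differ between A and B.
A: triangle coeff Δ(2,3,1) = 1/105; Σ_t [4,4]: t=4:+1/48 = 1/48; (3j)²=1/7 [(2 3 1; -2 3 -1)], sign=+1
B: triangle coeff Δ(2,3,1) = 1/105; Σ_t [1,1]: t=1:−1/6 = -1/6; (3j)²=8/105 [(2 3 1; 1 -1 0)], sign=+1
I_A²/I_B² = (1/7)/(8/105) = 15/8

15/8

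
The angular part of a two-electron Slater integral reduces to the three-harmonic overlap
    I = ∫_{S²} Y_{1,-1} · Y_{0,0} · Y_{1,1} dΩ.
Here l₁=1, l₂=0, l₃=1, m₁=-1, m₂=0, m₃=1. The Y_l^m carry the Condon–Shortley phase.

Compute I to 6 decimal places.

Rules hold: Σm=0, L=2 even, 1≤1≤1.
N = 3·1·3 = 9
Δ = 0!·2!·0!/3! = 1/3
Racah Σ t=0..0: t=0:+1/1 = 1/1
⇒ 3j(1 0 1; 0 0 0)² = 1/3, sgn -1
Racah Σ t=0..0: t=0:+1/2 = 1/2
⇒ 3j(1 0 1; -1 0 1)² = 1/3, sgn +1
4πI² = N·(3j₀)²·(3jₘ)² = 1/1
I = -1·√(1/4π) = -0.28209479

-0.282095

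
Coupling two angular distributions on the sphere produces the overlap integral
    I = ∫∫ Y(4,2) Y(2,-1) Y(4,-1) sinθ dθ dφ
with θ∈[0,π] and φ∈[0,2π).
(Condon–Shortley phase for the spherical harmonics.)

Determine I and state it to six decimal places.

Checks pass: Σm=0; 10 even; l₃=4∈[2,6].
(2·4+1)(2·2+1)(2·4+1) = 405
Δ: 2! 6! 2! / 11! → 1/13860
sum: t=0:+1/192 t=1:−1/36 t=2:+1/192 = -5/288
3j²(4 2 4; 0 0 0) = Δ·Π!·Σ² = 20/693  (sign -1)
sum: t=0:+1/96 t=1:−1/240 = 1/160
3j²(4 2 4; 2 -1 -1) = Δ·Π!·Σ² = 27/1540  (sign -1)
combine: 4πI² = 405·20/693·27/1540 = 1215/5929
take √, sign +1: I = 0.12770047

0.127700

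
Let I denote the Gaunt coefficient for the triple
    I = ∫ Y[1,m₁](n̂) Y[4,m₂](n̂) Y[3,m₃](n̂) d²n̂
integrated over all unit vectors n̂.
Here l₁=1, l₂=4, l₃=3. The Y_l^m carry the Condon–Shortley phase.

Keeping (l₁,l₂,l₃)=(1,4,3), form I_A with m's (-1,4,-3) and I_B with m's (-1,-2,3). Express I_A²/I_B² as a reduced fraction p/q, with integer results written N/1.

Same 1,4,3: normalisation and zero-m 3j drop out of the ratio.
A: Δ: 2! 0! 6! / 9! → 1/252; sum: t=2:+1/1440 = 1/1440; 3j²(1 4 3; -1 4 -3) = Δ·Π!·Σ² = 1/9  (sign +1)
B: Δ: 2! 0! 6! / 9! → 1/252; sum: t=2:+1/1440 = 1/1440; 3j²(1 4 3; -1 -2 3) = Δ·Π!·Σ² = 1/252  (sign +1)
I_A²/I_B² = (1/9)/(1/252) = 28/1

28/1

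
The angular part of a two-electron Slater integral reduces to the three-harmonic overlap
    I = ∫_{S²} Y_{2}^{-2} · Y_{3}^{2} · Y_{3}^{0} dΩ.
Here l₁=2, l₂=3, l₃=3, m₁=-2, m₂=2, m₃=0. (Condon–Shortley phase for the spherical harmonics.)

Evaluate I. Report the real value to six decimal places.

Rules hold: Σm=0, L=8 even, 1≤3≤5.
N = 5·7·7 = 245
Δ = 2!·2!·4!/9! = 1/3780
Racah Σ t=0..2: t=0:+1/24 t=1:−1/4 t=2:+1/24 = -1/6
⇒ 3j(2 3 3; 0 0 0)² = 4/105, sgn +1
Racah Σ t=2..2: t=2:+1/24 = 1/24
⇒ 3j(2 3 3; -2 2 0)² = 1/21, sgn -1
4πI² = N·(3j₀)²·(3jₘ)² = 4/9
I = -1·√(0.444444/4π) = -0.18806319

-0.188063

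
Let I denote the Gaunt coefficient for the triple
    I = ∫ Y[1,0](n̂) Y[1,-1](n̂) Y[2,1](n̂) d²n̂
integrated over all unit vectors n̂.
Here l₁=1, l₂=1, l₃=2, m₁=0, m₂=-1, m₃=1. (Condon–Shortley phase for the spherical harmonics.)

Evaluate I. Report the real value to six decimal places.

Rules hold: Σm=0, L=4 even, 0≤2≤2.
N = 3·3·5 = 45
Δ = 0!·2!·2!/5! = 1/30
Racah Σ t=0..0: t=0:+1/1 = 1/1
⇒ 3j(1 1 2; 0 0 0)² = 2/15, sgn +1
Racah Σ t=0..0: t=0:+1/2 = 1/2
⇒ 3j(1 1 2; 0 -1 1)² = 1/10, sgn -1
4πI² = N·(3j₀)²·(3jₘ)² = 3/5
I = -1·√(0.6/4π) = -0.21850969

-0.218510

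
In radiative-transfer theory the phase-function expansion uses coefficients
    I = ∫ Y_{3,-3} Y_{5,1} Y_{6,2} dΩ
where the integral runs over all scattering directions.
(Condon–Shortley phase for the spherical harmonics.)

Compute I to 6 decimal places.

-0.174062

Checks pass: Σm=0; 14 even; l₃=6∈[2,8].
(2·3+1)(2·5+1)(2·6+1) = 1001
Δ: 2! 4! 8! / 15! → 1/675675
sum: t=0:+1/8640 t=1:−1/2304 t=2:+1/8640 = -7/34560
3j²(3 5 6; 0 0 0) = Δ·Π!·Σ² = 7/429  (sign -1)
sum: t=2:+1/27648 = 1/27648
3j²(3 5 6; -3 1 2) = Δ·Π!·Σ² = 10/429  (sign +1)
combine: 4πI² = 1001·7/429·10/429 = 490/1287
take √, sign -1: I = -0.17406195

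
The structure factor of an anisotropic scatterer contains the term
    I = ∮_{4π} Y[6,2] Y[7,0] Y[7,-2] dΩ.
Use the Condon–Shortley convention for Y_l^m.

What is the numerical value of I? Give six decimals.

m-sum 0 ✓  L=20 even ✓  1≤7≤13 ✓
Π(2lᵢ+1) = 13×15×15 = 2925
triangle coeff Δ(6,7,7) = 1/2444321880
Σ_t [0,6]: t=0:+1/2612736000 t=1:−1/20736000 t=2:+1/1658880 t=3:−1/746496 t=4:+1/1658880 t=5:−1/20736000 t=6:+1/2612736000 = -1/4354560
(3j)²=1000/138567 [(6 7 7; 0 0 0)], sign=+1
Σ_t [0,4]: t=0:+1/174182400 t=1:−1/6220800 t=2:+1/1658880 t=3:−1/2488320 t=4:+1/24883200 = 1/11612160
(3j)²=150/46189 [(6 7 7; 2 0 -2)], sign=-1
⇒ 4πI² = 11250000/164109517
I = (-1)√(11250000/164109517/(4π)) = -0.07385917

-0.073859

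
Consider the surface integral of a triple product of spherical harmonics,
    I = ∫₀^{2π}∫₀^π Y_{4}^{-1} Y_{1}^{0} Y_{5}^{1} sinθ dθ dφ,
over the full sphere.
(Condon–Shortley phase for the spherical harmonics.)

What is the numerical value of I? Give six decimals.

-0.240571

m-sum 0 ✓  L=10 even ✓  3≤5≤5 ✓
Π(2lᵢ+1) = 9×3×11 = 297
triangle coeff Δ(4,1,5) = 1/495
Σ_t [0,0]: t=0:+1/576 = 1/576
(3j)²=5/99 [(4 1 5; 0 0 0)], sign=-1
Σ_t [0,0]: t=0:+1/720 = 1/720
(3j)²=8/165 [(4 1 5; -1 0 1)], sign=+1
⇒ 4πI² = 8/11
I = (-1)√(8/11/(4π)) = -0.24057125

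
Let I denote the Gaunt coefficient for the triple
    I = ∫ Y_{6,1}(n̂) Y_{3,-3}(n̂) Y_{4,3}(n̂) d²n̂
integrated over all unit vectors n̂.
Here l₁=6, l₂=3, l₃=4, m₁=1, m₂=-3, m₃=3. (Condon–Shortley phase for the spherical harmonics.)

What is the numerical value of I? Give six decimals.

0.000000

m-sum = 1 − 3 + 3 = 1 ≠ 0 ⇒ I = 0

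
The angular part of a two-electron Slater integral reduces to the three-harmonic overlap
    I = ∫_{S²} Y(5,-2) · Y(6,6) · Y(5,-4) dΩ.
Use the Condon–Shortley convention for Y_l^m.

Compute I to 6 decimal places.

Rules hold: Σm=0, L=16 even, 1≤5≤11.
N = 11·13·11 = 1573
Δ = 6!·4!·6!/17! = 1/28588560
Racah Σ t=1..5: t=1:−1/345600 t=2:+1/13824 t=3:−1/5184 t=4:+1/13824 t=5:−1/345600 = -7/129600
⇒ 3j(5 6 5; 0 0 0)² = 80/7293, sgn +1
Racah Σ t=6..6: t=6:+1/3110400 = 1/3110400
⇒ 3j(5 6 5; -2 6 -4)² = 21/1105, sgn -1
4πI² = N·(3j₀)²·(3jₘ)² = 1232/3757
I = -1·√(0.327921/4π) = -0.16153991

-0.161540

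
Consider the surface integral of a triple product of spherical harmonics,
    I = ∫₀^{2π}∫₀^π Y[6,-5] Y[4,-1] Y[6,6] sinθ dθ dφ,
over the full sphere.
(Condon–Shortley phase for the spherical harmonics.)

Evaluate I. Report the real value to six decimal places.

-0.192803

Checks pass: Σm=0; 16 even; l₃=6∈[2,10].
(2·6+1)(2·4+1)(2·6+1) = 1521
Δ: 4! 8! 4! / 17! → 1/15315300
sum: t=0:+1/829440 t=1:−1/25920 t=2:+1/9216 t=3:−1/25920 t=4:+1/829440 = 7/207360
3j²(6 4 6; 0 0 0) = Δ·Π!·Σ² = 28/2431  (sign +1)
sum: t=3:−1/5806080 = -1/5806080
3j²(6 4 6; -5 -1 6) = Δ·Π!·Σ² = 165/6188  (sign -1)
combine: 4πI² = 1521·28/2431·165/6188 = 135/289
take √, sign -1: I = -0.19280266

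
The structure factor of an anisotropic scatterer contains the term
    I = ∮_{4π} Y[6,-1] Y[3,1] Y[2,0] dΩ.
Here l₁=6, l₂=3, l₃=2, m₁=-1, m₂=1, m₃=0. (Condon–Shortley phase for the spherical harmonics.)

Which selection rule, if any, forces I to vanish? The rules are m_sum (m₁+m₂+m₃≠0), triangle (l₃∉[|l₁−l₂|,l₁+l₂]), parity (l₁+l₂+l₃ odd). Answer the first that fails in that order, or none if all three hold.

m₁+m₂+m₃ = -1 + 1 + 0 = 0  ✓
triangle: |6−3|=3 ≤ l₃=2 ≤ 6+3=9  ✗
parity: l₁+l₂+l₃ = 11 is odd

triangle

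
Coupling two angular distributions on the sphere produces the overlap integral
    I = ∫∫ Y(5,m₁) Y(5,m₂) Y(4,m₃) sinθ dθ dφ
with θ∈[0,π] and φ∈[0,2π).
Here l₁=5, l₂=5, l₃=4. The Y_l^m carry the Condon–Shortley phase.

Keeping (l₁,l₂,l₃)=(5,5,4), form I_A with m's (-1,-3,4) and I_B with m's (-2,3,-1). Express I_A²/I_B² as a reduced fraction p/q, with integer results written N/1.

l's match ⇒ only the (l;m) 3-j factors differ between A and B.
A: triangle coeff Δ(5,5,4) = 1/3153150; Σ_t [2,2]: t=2:+1/27648 = 1/27648; (3j)²=10/429 [(5 5 4; -1 -3 4)], sign=+1
B: triangle coeff Δ(5,5,4) = 1/3153150; Σ_t [4,6]: t=4:+1/6912 t=5:−1/2880 t=6:+1/17280 = -1/6912; (3j)²=5/429 [(5 5 4; -2 3 -1)], sign=+1
I_A²/I_B² = (10/429)/(5/429) = 2/1

2/1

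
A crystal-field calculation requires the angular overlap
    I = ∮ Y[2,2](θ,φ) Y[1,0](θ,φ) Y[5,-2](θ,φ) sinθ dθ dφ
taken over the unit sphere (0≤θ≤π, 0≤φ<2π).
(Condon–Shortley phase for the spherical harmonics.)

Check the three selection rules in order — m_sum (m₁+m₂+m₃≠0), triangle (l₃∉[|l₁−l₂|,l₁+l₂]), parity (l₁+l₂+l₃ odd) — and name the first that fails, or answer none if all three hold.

triangle

m₁+m₂+m₃ = 2 + 0 − 2 = 0  ✓
triangle: |2−1|=1 ≤ l₃=5 ≤ 2+1=3  ✗
parity: l₁+l₂+l₃ = 8 is even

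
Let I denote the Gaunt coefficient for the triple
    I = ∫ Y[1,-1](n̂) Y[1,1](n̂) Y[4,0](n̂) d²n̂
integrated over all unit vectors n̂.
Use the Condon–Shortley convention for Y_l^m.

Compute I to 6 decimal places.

l₃=4 ∉ [0,2] — triangle fails ⇒ I = 0

0.000000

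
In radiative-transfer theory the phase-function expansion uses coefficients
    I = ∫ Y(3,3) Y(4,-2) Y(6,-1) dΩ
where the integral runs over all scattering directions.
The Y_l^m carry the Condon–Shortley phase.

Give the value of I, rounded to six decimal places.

0.000000

Σlᵢ=13 odd — θ-integrand is odd under cosθ→−cosθ; I=0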